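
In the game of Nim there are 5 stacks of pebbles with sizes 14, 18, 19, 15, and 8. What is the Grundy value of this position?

8

Compute the nim-sum pairwise:
14 XOR 18 = 28
28 XOR 19 = 15
15 XOR 15 = 0
0 XOR 8 = 8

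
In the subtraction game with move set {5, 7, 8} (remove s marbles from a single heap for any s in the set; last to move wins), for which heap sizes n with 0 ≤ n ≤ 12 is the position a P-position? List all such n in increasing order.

0, 1, 2, 3, 4

Compute g(0), g(1), … for moves {5, 7, 8}:
g(0) = mex{} = 0
g(1) = mex{} = 0
g(2) = mex{} = 0
g(3) = mex{} = 0
g(4) = mex{} = 0
g(5) = mex{0} = 1
g(6) = mex{0} = 1
g(7) = mex{0} = 1
g(8) = mex{0} = 1
g(9) = mex{0} = 1
g(10) = mex{0,1} = 2
g(11) = mex{0,1} = 2
g(12) = mex{0,1} = 2
The P-positions (g = 0) in 0..12 are 0, 1, 2, 3, 4.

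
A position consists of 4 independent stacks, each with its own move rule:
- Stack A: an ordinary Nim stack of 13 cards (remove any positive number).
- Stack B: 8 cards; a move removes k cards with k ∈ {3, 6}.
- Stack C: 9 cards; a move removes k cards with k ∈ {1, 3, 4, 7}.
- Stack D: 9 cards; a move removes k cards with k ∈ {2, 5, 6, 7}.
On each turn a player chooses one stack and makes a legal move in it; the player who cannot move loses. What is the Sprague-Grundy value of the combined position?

Stack A is a plain Nim stack of size 13, so its Grundy value is 13.
Grundy values for stack B (subtraction set {3, 6}):
k:     0  1  2  3  4  5  6  7  8
g(k):  0  0  0  1  1  1  2  2  2
So g(8) = 2.
Build the Grundy sequence for stack C with g(k) = mex{g(k−s) : s ∈ {1, 3, 4, 7}, s ≤ k}:
g(0) = mex{} = 0
g(1) = mex{0} = 1
g(2) = mex{1} = 0
g(3) = mex{0} = 1
g(4) = mex{0,1} = 2
g(5) = mex{0,1,2} = 3
g(6) = mex{0,1,3} = 2
g(7) = mex{0,1,2} = 3
g(8) = mex{1,2,3} = 0
g(9) = mex{0,2,3} = 1
So g(9) = 1.
For stack D, compute g(0), g(1), … with moves {2, 5, 6, 7}:
k:     0  1  2  3  4  5  6  7  8  9
g(k):  0  0  1  1  0  2  1  3  2  2
So g(9) = 2.
By the Sprague-Grundy theorem, the Grundy value of a sum of independent games is the XOR of the component values.
Combined value = 13 ⊕ 2 ⊕ 1 ⊕ 2 = 12.

12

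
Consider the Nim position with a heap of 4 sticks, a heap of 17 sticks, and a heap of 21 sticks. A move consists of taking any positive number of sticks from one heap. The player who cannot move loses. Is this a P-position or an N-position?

Bitwise XOR of the heap sizes:
  00100  (4)
  10001  (17)
  10101  (21)
  -----
  00000  (0)
The nim-sum is 0, so this is a P-position: the player to move is in a losing position under optimal play.

P-position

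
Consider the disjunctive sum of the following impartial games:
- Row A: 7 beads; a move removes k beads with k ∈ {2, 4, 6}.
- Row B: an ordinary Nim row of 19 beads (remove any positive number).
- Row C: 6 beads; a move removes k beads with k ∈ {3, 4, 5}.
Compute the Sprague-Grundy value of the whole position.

18

Grundy values for row A (subtraction set {2, 4, 6}):
k:     0  1  2  3  4  5  6  7
g(k):  0  0  1  1  2  2  3  3
So g(7) = 3.
Row B is a plain Nim row of size 19, so its Grundy value is 19.
Build the Grundy sequence for row C with g(k) = mex{g(k−s) : s ∈ {3, 4, 5}, s ≤ k}:
k:     0  1  2  3  4  5  6
g(k):  0  0  0  1  1  1  2
So g(6) = 2.
By the Sprague-Grundy theorem, the Grundy value of a sum of independent games is the XOR of the component values.
Combined value = 3 XOR 19 XOR 2 = 18.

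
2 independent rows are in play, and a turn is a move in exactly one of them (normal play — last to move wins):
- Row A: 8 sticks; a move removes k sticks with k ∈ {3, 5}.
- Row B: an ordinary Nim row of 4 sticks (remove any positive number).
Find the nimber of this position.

For row A, compute g(0), g(1), … with moves {3, 5}:
g(0) = mex{} = 0
g(1) = mex{} = 0
g(2) = mex{} = 0
g(3) = mex{0} = 1
g(4) = mex{0} = 1
g(5) = mex{0} = 1
g(6) = mex{0,1} = 2
g(7) = mex{0,1} = 2
g(8) = mex{1} = 0
So g(8) = 0.
Row B is a plain Nim row of size 4, so its Grundy value is 4.
The value of a disjunctive sum is the nim-sum of the parts.
Combined value = 0 XOR 4 = 4.

4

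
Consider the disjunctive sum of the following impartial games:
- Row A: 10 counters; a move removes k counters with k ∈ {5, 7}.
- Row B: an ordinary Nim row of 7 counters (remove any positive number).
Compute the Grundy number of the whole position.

5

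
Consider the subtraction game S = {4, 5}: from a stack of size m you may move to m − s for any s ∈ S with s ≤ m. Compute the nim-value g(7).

1

Compute g(0), g(1), … for moves {4, 5}:
k:     0  1  2  3  4  5  6  7
g(k):  0  0  0  0  1  1  1  1
So g(7) = 1.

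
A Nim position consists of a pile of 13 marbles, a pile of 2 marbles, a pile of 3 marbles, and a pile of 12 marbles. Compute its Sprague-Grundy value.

Compute the nim-sum pairwise:
13 XOR 2 = 15
15 XOR 3 = 12
12 XOR 12 = 0

0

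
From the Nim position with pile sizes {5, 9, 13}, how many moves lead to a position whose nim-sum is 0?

Compute the nim-sum pairwise:
5 XOR 9 = 12
12 XOR 13 = 1
The overall nim-sum is X = 1. A pile of size p has a winning move iff p XOR X < p (reduce it to p XOR X).
  5: 5 XOR 1 = 4 < 5 — winning move (to 4).
  9: 9 XOR 1 = 8 < 9 — winning move (to 8).
  13: 13 XOR 1 = 12 < 13 — winning move (to 12).
That gives 3 winning moves.

3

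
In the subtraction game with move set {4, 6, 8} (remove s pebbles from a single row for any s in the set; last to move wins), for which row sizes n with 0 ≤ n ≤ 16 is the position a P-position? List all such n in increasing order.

0, 1, 2, 3, 12, 13, 14, 15

Build the Grundy sequence with g(k) = mex{g(k−s) : s ∈ {4, 6, 8}, s ≤ k}:
k:     0  1  2  3  4  5  6  7  8  9 10 11 12 13 14 15 16
g(k):  0  0  0  0  1  1  1  1  2  2  2  2  0  0  0  0  1
The P-positions (g = 0) in 0..16 are 0, 1, 2, 3, 12, 13, 14, 15.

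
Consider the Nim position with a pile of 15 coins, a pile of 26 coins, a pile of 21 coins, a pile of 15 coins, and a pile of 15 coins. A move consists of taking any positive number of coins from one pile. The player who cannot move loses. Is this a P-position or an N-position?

P-position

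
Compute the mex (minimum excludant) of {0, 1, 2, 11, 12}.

The values 0, 1, 2 are all present; 3 is the first non-negative integer missing from the set.

3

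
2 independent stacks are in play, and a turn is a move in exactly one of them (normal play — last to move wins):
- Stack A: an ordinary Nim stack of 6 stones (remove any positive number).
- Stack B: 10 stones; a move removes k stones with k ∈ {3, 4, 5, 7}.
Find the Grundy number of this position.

6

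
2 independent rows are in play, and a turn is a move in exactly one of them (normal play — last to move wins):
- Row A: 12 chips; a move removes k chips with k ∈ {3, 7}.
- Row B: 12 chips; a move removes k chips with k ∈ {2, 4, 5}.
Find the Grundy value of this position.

2

Grundy values for row A (subtraction set {3, 7}):
k:     0  1  2  3  4  5  6  7  8  9 10 11 12
g(k):  0  0  0  1  1  1  0  2  2  1  0  0  0
So g(12) = 0.
For row B, compute g(0), g(1), … with moves {2, 4, 5}:
k:     0  1  2  3  4  5  6  7  8  9 10 11 12
g(k):  0  0  1  1  2  2  3  0  0  1  1  2  2
So g(12) = 2.
By the Sprague-Grundy theorem, the Grundy value of a sum of independent games is the XOR of the component values.
Combined value = 0 XOR 2 = 2.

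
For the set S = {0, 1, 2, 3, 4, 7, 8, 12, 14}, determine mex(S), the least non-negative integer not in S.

5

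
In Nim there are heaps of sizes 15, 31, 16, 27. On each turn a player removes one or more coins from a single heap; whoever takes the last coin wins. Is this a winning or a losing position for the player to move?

Winning position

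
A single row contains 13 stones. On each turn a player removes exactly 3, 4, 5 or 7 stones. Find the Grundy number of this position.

Build the Grundy sequence with g(k) = mex{g(k−s) : s ∈ {3, 4, 5, 7}, s ≤ k}:
g(0) = mex{} = 0
g(1) = mex{} = 0
g(2) = mex{} = 0
g(3) = mex{0} = 1
g(4) = mex{0} = 1
g(5) = mex{0} = 1
g(6) = mex{0,1} = 2
g(7) = mex{0,1} = 2
g(8) = mex{0,1} = 2
g(9) = mex{0,1,2} = 3
g(10) = mex{1,2} = 0
g(11) = mex{1,2} = 0
g(12) = mex{1,2,3} = 0
g(13) = mex{0,2,3} = 1
So g(13) = 1.

1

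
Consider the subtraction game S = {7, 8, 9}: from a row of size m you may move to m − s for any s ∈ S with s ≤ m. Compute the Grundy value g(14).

Grundy values for subtraction set {7, 8, 9}:
g(0) = mex{} = 0
g(1) = mex{} = 0
g(2) = mex{} = 0
g(3) = mex{} = 0
g(4) = mex{} = 0
g(5) = mex{} = 0
g(6) = mex{} = 0
g(7) = mex{0} = 1
g(8) = mex{0} = 1
g(9) = mex{0} = 1
g(10) = mex{0} = 1
g(11) = mex{0} = 1
g(12) = mex{0} = 1
g(13) = mex{0} = 1
g(14) = mex{0,1} = 2
So g(14) = 2.

2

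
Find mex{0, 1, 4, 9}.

2

The values 0, 1 are all present; 2 is the first non-negative integer missing from the set.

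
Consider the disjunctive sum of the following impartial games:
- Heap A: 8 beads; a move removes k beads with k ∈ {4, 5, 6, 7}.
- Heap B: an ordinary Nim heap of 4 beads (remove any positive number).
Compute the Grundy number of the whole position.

Grundy values for heap A (subtraction set {4, 5, 6, 7}):
g(0) = mex{} = 0
g(1) = mex{} = 0
g(2) = mex{} = 0
g(3) = mex{} = 0
g(4) = mex{0} = 1
g(5) = mex{0} = 1
g(6) = mex{0} = 1
g(7) = mex{0} = 1
g(8) = mex{0,1} = 2
So g(8) = 2.
Heap B is a plain Nim heap of size 4, so its Grundy value is 4.
By the Sprague-Grundy theorem, the Grundy value of a sum of independent games is the XOR of the component values.
Combined value = 2 XOR 4 = 6.

6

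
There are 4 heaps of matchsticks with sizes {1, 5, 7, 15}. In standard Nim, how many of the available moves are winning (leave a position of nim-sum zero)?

1

Nim-sum: 1 XOR 5 XOR 7 XOR 15 = 12.
The overall nim-sum is X = 12. A heap of size p has a winning move iff p XOR X < p (reduce it to p XOR X).
  1: 1 XOR 12 = 13 ≥ 1 — no move.
  5: 5 XOR 12 = 9 ≥ 5 — no move.
  7: 7 XOR 12 = 11 ≥ 7 — no move.
  15: 15 XOR 12 = 3 < 15 — winning move (to 3).
That gives 1 winning move.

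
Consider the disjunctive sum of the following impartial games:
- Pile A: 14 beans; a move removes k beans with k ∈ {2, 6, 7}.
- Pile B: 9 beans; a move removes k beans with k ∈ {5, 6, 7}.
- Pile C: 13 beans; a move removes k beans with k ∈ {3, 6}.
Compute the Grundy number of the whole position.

0

Build the Grundy sequence for pile A with g(k) = mex{g(k−s) : s ∈ {2, 6, 7}, s ≤ k}:
g(0) = mex{} = 0
g(1) = mex{} = 0
g(2) = mex{0} = 1
g(3) = mex{0} = 1
g(4) = mex{1} = 0
g(5) = mex{1} = 0
g(6) = mex{0} = 1
g(7) = mex{0} = 1
g(8) = mex{0,1} = 2
g(9) = mex{1} = 0
g(10) = mex{0,1,2} = 3
g(11) = mex{0} = 1
g(12) = mex{0,1,3} = 2
g(13) = mex{1} = 0
g(14) = mex{1,2} = 0
So g(14) = 0.
For pile B, compute g(0), g(1), … with moves {5, 6, 7}:
k:     0  1  2  3  4  5  6  7  8  9
g(k):  0  0  0  0  0  1  1  1  1  1
So g(9) = 1.
For pile C, compute g(0), g(1), … with moves {3, 6}:
k:     0  1  2  3  4  5  6  7  8  9 10 11 12 13
g(k):  0  0  0  1  1  1  2  2  2  0  0  0  1  1
So g(13) = 1.
The value of a disjunctive sum is the nim-sum of the parts.
Combined value = 0 ⊕ 1 ⊕ 1 = 0.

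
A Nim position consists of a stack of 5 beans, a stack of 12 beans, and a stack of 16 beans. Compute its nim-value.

25

Bitwise XOR of the heap sizes:
  00101  (5)
  01100  (12)
  10000  (16)
  -----
  11001  (25)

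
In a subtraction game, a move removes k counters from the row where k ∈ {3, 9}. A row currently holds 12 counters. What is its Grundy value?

Grundy values for subtraction set {3, 9}:
g(0) = mex{} = 0
g(1) = mex{} = 0
g(2) = mex{} = 0
g(3) = mex{0} = 1
g(4) = mex{0} = 1
g(5) = mex{0} = 1
g(6) = mex{1} = 0
g(7) = mex{1} = 0
g(8) = mex{1} = 0
g(9) = mex{0} = 1
g(10) = mex{0} = 1
g(11) = mex{0} = 1
g(12) = mex{1} = 0
So g(12) = 0.

0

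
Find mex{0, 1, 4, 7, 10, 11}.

2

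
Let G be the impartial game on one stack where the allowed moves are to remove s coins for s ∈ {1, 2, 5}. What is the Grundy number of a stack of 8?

2

Build the Grundy sequence with g(k) = mex{g(k−s) : s ∈ {1, 2, 5}, s ≤ k}:
k:     0  1  2  3  4  5  6  7  8
g(k):  0  1  2  0  1  2  0  1  2
So g(8) = 2.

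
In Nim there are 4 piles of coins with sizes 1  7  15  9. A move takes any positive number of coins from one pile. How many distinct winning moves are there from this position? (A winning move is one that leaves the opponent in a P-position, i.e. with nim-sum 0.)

Nim-sum: 1 ⊕ 7 ⊕ 15 ⊕ 9 = 0.
The nim-sum is already 0, so every move leaves a nonzero nim-sum — there are no winning moves.

0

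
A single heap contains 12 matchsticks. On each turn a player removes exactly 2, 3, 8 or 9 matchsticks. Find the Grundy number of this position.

0

Grundy values for subtraction set {2, 3, 8, 9}:
k:     0  1  2  3  4  5  6  7  8  9 10 11 12
g(k):  0  0  1  1  2  0  0  1  1  2  2  0  0
So g(12) = 0.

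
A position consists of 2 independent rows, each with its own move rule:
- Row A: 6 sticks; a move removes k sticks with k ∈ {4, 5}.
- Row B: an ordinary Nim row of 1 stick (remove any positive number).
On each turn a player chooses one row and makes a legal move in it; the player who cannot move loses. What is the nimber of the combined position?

0

Build the Grundy sequence for row A with g(k) = mex{g(k−s) : s ∈ {4, 5}, s ≤ k}:
g(0) = mex{} = 0
g(1) = mex{} = 0
g(2) = mex{} = 0
g(3) = mex{} = 0
g(4) = mex{0} = 1
g(5) = mex{0} = 1
g(6) = mex{0} = 1
So g(6) = 1.
Row B is a plain Nim row of size 1, so its Grundy value is 1.
By the Sprague-Grundy theorem, the Grundy value of a sum of independent games is the XOR of the component values.
Combined value = 1 XOR 1 = 0.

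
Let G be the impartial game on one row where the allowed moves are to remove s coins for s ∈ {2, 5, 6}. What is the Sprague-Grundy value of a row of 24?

1

Compute g(0), g(1), … for moves {2, 5, 6}:
k:     0  1  2  3  4  5  6  7  8  9 10 11 12 13 14 15 16 17 18 19 20 21 22 23 24
g(k):  0  0  1  1  0  2  1  3  0  2  1  0  0  1  1  0  2  1  3  0  2  1  0  0  1
So g(24) = 1.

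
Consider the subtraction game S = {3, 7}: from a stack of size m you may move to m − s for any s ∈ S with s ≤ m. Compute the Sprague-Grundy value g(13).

1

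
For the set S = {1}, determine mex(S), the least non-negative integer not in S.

0 is not in the set, so the mex is 0.

0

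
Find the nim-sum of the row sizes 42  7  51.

30

Nim-sum: 42 ^ 7 ^ 51 = 30.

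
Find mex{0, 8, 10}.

1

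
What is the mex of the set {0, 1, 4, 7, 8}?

2

The values 0, 1 are all present; 2 is the first non-negative integer missing from the set.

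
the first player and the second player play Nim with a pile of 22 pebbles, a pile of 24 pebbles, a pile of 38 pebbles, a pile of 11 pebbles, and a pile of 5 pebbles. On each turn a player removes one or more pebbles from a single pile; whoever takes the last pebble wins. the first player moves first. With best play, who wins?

Compute the nim-sum pairwise:
22 XOR 24 = 14
14 XOR 38 = 40
40 XOR 11 = 35
35 XOR 5 = 38
The nim-sum is 38 ≠ 0, so this is an N-position: the player to move can win; the first player has a winning move.

the first player wins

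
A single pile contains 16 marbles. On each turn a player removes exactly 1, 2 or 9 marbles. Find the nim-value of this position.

0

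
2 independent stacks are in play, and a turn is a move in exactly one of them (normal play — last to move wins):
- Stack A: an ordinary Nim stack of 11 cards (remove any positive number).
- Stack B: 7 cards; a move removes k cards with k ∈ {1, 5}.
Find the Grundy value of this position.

Stack A is a plain Nim stack of size 11, so its Grundy value is 11.
Build the Grundy sequence for stack B with g(k) = mex{g(k−s) : s ∈ {1, 5}, s ≤ k}:
k:     0  1  2  3  4  5  6  7
g(k):  0  1  0  1  0  1  0  1
So g(7) = 1.
The value of a disjunctive sum is the nim-sum of the parts.
Combined value = 11 ⊕ 1 = 10.

10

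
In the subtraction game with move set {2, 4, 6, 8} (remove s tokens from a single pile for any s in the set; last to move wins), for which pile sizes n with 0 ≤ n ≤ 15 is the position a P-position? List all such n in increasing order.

Grundy values for subtraction set {2, 4, 6, 8}:
k:     0  1  2  3  4  5  6  7  8  9 10 11 12 13 14 15
g(k):  0  0  1  1  2  2  3  3  4  4  0  0  1  1  2  2
The P-positions (g = 0) in 0..15 are 0, 1, 10, 11.

0, 1, 10, 11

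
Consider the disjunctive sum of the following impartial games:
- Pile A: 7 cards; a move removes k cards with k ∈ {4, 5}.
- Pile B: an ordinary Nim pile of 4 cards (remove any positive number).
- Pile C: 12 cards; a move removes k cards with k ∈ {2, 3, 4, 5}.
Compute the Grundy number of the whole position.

For pile A, compute g(0), g(1), … with moves {4, 5}:
k:     0  1  2  3  4  5  6  7
g(k):  0  0  0  0  1  1  1  1
So g(7) = 1.
Pile B is a plain Nim pile of size 4, so its Grundy value is 4.
Build the Grundy sequence for pile C with g(k) = mex{g(k−s) : s ∈ {2, 3, 4, 5}, s ≤ k}:
k:     0  1  2  3  4  5  6  7  8  9 10 11 12
g(k):  0  0  1  1  2  2  3  0  0  1  1  2  2
So g(12) = 2.
By the Sprague-Grundy theorem, the Grundy value of a sum of independent games is the XOR of the component values.
Combined value = 1 ⊕ 4 ⊕ 2 = 7.

7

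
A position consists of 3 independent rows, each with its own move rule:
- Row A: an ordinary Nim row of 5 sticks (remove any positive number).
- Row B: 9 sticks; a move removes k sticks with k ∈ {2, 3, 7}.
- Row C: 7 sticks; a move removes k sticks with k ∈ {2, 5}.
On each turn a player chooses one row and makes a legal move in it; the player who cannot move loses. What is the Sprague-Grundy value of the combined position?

Row A is a plain Nim row of size 5, so its Grundy value is 5.
For row B, compute g(0), g(1), … with moves {2, 3, 7}:
k:     0  1  2  3  4  5  6  7  8  9
g(k):  0  0  1  1  2  0  0  1  1  2
So g(9) = 2.
For row C, compute g(0), g(1), … with moves {2, 5}:
g(0) = mex{} = 0
g(1) = mex{} = 0
g(2) = mex{0} = 1
g(3) = mex{0} = 1
g(4) = mex{1} = 0
g(5) = mex{0,1} = 2
g(6) = mex{0} = 1
g(7) = mex{1,2} = 0
So g(7) = 0.
The value of a disjunctive sum is the nim-sum of the parts.
Combined value = 5 ⊕ 2 ⊕ 0 = 7.

7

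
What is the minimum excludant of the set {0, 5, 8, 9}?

1

0 is in the set but 1 is not, so the mex is 1.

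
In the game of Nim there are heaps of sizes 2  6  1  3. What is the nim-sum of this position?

6

Nim-sum: 2 XOR 6 XOR 1 XOR 3 = 6.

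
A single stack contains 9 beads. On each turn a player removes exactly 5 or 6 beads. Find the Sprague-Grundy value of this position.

1

Build the Grundy sequence with g(k) = mex{g(k−s) : s ∈ {5, 6}, s ≤ k}:
g(0) = mex{} = 0
g(1) = mex{} = 0
g(2) = mex{} = 0
g(3) = mex{} = 0
g(4) = mex{} = 0
g(5) = mex{0} = 1
g(6) = mex{0} = 1
g(7) = mex{0} = 1
g(8) = mex{0} = 1
g(9) = mex{0} = 1
So g(9) = 1.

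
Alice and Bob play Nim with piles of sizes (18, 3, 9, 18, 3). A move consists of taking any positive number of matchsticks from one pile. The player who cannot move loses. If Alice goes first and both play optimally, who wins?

Nim-sum: 18 ⊕ 3 ⊕ 9 ⊕ 18 ⊕ 3 = 9.
The nim-sum is 9 ≠ 0, so this is an N-position: the player to move can win; Alice has a winning move.

Alice wins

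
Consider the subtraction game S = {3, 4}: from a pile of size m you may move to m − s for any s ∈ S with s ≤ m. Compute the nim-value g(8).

0

Build the Grundy sequence with g(k) = mex{g(k−s) : s ∈ {3, 4}, s ≤ k}:
g(0) = mex{} = 0
g(1) = mex{} = 0
g(2) = mex{} = 0
g(3) = mex{0} = 1
g(4) = mex{0} = 1
g(5) = mex{0} = 1
g(6) = mex{0,1} = 2
g(7) = mex{1} = 0
g(8) = mex{1} = 0
So g(8) = 0.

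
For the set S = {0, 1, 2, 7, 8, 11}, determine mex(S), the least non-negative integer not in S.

The values 0, 1, 2 are all present; 3 is the first non-negative integer missing from the set.

3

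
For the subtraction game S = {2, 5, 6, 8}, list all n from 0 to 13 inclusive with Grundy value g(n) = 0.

0, 1, 4, 11

Build the Grundy sequence with g(k) = mex{g(k−s) : s ∈ {2, 5, 6, 8}, s ≤ k}:
k:     0  1  2  3  4  5  6  7  8  9 10 11 12 13
g(k):  0  0  1  1  0  2  1  3  2  2  3  0  2  1
The P-positions (g = 0) in 0..13 are 0, 1, 4, 11.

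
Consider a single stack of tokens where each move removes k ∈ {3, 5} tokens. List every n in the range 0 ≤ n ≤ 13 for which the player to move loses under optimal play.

0, 1, 2, 8, 9, 10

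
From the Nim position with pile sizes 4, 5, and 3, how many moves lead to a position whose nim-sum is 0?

1

Nim-sum: 4 ⊕ 5 ⊕ 3 = 2.
The overall nim-sum is X = 2. A pile of size p has a winning move iff p XOR X < p (reduce it to p XOR X).
  4: 4 XOR 2 = 6 ≥ 4 — no move.
  5: 5 XOR 2 = 7 ≥ 5 — no move.
  3: 3 XOR 2 = 1 < 3 — winning move (to 1).
That gives 1 winning move.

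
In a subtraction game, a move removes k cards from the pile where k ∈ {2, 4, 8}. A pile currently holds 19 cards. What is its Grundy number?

Compute g(0), g(1), … for moves {2, 4, 8}:
k:     0  1  2  3  4  5  6  7  8  9 10 11 12 13 14 15 16 17 18 19
g(k):  0  0  1  1  2  2  0  0  1  1  2  2  0  0  1  1  2  2  0  0
So g(19) = 0.

0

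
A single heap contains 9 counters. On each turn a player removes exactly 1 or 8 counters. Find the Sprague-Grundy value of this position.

Compute g(0), g(1), … for moves {1, 8}:
k:     0  1  2  3  4  5  6  7  8  9
g(k):  0  1  0  1  0  1  0  1  2  0
So g(9) = 0.

0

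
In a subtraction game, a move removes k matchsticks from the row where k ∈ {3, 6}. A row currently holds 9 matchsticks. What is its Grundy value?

0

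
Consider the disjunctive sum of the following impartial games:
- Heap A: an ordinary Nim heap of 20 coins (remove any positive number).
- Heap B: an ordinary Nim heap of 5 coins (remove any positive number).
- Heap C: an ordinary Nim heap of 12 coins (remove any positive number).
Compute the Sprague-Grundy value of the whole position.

29

Heap A is a plain Nim heap of size 20, so its Grundy value is 20.
Heap B is a plain Nim heap of size 5, so its Grundy value is 5.
Heap C is a plain Nim heap of size 12, so its Grundy value is 12.
The value of a disjunctive sum is the nim-sum of the parts.
Combined value = 20 ⊕ 5 ⊕ 12 = 29.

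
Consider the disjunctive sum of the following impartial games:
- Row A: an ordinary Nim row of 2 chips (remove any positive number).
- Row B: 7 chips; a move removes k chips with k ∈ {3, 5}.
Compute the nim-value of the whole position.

Row A is a plain Nim row of size 2, so its Grundy value is 2.
Grundy values for row B (subtraction set {3, 5}):
k:     0  1  2  3  4  5  6  7
g(k):  0  0  0  1  1  1  2  2
So g(7) = 2.
The value of a disjunctive sum is the nim-sum of the parts.
Combined value = 2 XOR 2 = 0.

0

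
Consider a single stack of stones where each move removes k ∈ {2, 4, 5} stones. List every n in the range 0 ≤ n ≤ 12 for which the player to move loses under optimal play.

Grundy values for subtraction set {2, 4, 5}:
k:     0  1  2  3  4  5  6  7  8  9 10 11 12
g(k):  0  0  1  1  2  2  3  0  0  1  1  2  2
The P-positions (g = 0) in 0..12 are 0, 1, 7, 8.

0, 1, 7, 8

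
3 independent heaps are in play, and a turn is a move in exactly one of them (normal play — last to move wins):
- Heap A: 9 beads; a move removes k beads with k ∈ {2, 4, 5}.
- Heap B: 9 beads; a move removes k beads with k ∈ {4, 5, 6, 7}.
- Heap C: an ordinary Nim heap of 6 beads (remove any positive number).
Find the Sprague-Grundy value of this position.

For heap A, compute g(0), g(1), … with moves {2, 4, 5}:
k:     0  1  2  3  4  5  6  7  8  9
g(k):  0  0  1  1  2  2  3  0  0  1
So g(9) = 1.
For heap B, compute g(0), g(1), … with moves {4, 5, 6, 7}:
k:     0  1  2  3  4  5  6  7  8  9
g(k):  0  0  0  0  1  1  1  1  2  2
So g(9) = 2.
Heap C is a plain Nim heap of size 6, so its Grundy value is 6.
The value of a disjunctive sum is the nim-sum of the parts.
Combined value = 1 XOR 2 XOR 6 = 5.

5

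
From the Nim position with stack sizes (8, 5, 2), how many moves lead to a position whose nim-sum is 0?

In binary:
  1000  (8)
  0101  (5)
  0010  (2)
  ----
  1111  (15)
The overall nim-sum is X = 15. A stack of size p has a winning move iff p XOR X < p (reduce it to p XOR X).
  8: 8 XOR 15 = 7 < 8 — winning move (to 7).
  5: 5 XOR 15 = 10 ≥ 5 — no move.
  2: 2 XOR 15 = 13 ≥ 2 — no move.
That gives 1 winning move.

1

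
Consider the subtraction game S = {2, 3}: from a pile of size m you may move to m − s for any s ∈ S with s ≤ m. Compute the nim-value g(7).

Grundy values for subtraction set {2, 3}:
g(0) = mex{} = 0
g(1) = mex{} = 0
g(2) = mex{0} = 1
g(3) = mex{0} = 1
g(4) = mex{0,1} = 2
g(5) = mex{1} = 0
g(6) = mex{1,2} = 0
g(7) = mex{0,2} = 1
So g(7) = 1.

1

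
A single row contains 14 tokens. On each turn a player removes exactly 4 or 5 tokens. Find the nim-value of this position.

Grundy values for subtraction set {4, 5}:
k:     0  1  2  3  4  5  6  7  8  9 10 11 12 13 14
g(k):  0  0  0  0  1  1  1  1  2  0  0  0  0  1  1
So g(14) = 1.

1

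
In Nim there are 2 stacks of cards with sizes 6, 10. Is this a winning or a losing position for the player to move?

Compute the nim-sum pairwise:
6 ^ 10 = 12
The nim-sum is 12 ≠ 0, so this is an N-position: the player to move can win.

Winning position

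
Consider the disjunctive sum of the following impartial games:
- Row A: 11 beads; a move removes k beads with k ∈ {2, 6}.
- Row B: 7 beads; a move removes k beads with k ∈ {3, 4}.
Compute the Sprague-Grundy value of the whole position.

1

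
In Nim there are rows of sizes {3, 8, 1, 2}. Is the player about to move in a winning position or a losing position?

Winning position

Compute the nim-sum pairwise:
3 ⊕ 8 = 11
11 ⊕ 1 = 10
10 ⊕ 2 = 8
The nim-sum is 8 ≠ 0, so this is an N-position: the player to move can win.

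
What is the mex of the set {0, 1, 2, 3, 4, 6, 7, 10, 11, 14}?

The values 0, 1, 2, 3, 4 are all present; 5 is the first non-negative integer missing from the set.

5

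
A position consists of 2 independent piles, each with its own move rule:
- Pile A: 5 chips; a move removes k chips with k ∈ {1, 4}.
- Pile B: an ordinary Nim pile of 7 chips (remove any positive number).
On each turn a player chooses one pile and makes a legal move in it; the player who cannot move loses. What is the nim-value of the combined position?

For pile A, compute g(0), g(1), … with moves {1, 4}:
k:     0  1  2  3  4  5
g(k):  0  1  0  1  2  0
So g(5) = 0.
Pile B is a plain Nim pile of size 7, so its Grundy value is 7.
By the Sprague-Grundy theorem, the Grundy value of a sum of independent games is the XOR of the component values.
Combined value = 0 XOR 7 = 7.

7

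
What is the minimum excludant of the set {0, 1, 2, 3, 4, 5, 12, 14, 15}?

The values 0, 1, 2, 3, 4, 5 are all present; 6 is the first non-negative integer missing from the set.

6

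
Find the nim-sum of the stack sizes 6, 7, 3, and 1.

Compute the nim-sum pairwise:
6 XOR 7 = 1
1 XOR 3 = 2
2 XOR 1 = 3

3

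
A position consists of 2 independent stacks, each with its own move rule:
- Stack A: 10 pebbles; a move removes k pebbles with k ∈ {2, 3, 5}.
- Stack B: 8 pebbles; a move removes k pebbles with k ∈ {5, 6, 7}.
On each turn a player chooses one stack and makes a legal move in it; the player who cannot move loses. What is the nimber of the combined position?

Build the Grundy sequence for stack A with g(k) = mex{g(k−s) : s ∈ {2, 3, 5}, s ≤ k}:
g(0) = mex{} = 0
g(1) = mex{} = 0
g(2) = mex{0} = 1
g(3) = mex{0} = 1
g(4) = mex{0,1} = 2
g(5) = mex{0,1} = 2
g(6) = mex{0,1,2} = 3
g(7) = mex{1,2} = 0
g(8) = mex{1,2,3} = 0
g(9) = mex{0,2,3} = 1
g(10) = mex{0,2} = 1
So g(10) = 1.
Grundy values for stack B (subtraction set {5, 6, 7}):
g(0) = mex{} = 0
g(1) = mex{} = 0
g(2) = mex{} = 0
g(3) = mex{} = 0
g(4) = mex{} = 0
g(5) = mex{0} = 1
g(6) = mex{0} = 1
g(7) = mex{0} = 1
g(8) = mex{0} = 1
So g(8) = 1.
By the Sprague-Grundy theorem, the Grundy value of a sum of independent games is the XOR of the component values.
Combined value = 1 XOR 1 = 0.

0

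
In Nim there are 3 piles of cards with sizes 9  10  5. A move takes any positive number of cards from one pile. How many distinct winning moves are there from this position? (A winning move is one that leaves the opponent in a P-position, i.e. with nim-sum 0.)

1

In binary:
  1001  (9)
  1010  (10)
  0101  (5)
  ----
  0110  (6)
The overall nim-sum is X = 6. A pile of size p has a winning move iff p XOR X < p (reduce it to p XOR X).
  9: 9 XOR 6 = 15 ≥ 9 — no move.
  10: 10 XOR 6 = 12 ≥ 10 — no move.
  5: 5 XOR 6 = 3 < 5 — winning move (to 3).
That gives 1 winning move.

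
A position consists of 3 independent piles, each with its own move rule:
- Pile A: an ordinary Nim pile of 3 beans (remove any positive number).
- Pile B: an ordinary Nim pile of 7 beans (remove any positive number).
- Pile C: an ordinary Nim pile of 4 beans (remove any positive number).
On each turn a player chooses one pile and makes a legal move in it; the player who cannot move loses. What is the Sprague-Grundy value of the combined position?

0

Pile A is a plain Nim pile of size 3, so its Grundy value is 3.
Pile B is a plain Nim pile of size 7, so its Grundy value is 7.
Pile C is a plain Nim pile of size 4, so its Grundy value is 4.
The value of a disjunctive sum is the nim-sum of the parts.
Combined value = 3 XOR 7 XOR 4 = 0.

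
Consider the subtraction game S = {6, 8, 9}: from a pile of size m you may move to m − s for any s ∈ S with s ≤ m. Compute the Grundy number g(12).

Compute g(0), g(1), … for moves {6, 8, 9}:
k:     0  1  2  3  4  5  6  7  8  9 10 11 12
g(k):  0  0  0  0  0  0  1  1  1  1  1  1  2
So g(12) = 2.

2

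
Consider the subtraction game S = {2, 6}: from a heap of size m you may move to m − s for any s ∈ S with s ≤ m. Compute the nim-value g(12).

0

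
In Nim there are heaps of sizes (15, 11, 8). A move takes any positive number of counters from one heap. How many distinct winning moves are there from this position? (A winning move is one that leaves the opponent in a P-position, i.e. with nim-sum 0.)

3

Write each in binary and XOR column by column:
  1111  (15)
  1011  (11)
  1000  (8)
  ----
  1100  (12)
The overall nim-sum is X = 12. A heap of size p has a winning move iff p XOR X < p (reduce it to p XOR X).
  15: 15 XOR 12 = 3 < 15 — winning move (to 3).
  11: 11 XOR 12 = 7 < 11 — winning move (to 7).
  8: 8 XOR 12 = 4 < 8 — winning move (to 4).
That gives 3 winning moves.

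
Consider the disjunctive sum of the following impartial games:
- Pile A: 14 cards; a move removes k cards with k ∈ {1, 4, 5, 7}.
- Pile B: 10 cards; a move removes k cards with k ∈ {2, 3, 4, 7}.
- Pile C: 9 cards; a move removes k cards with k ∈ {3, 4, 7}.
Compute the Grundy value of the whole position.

3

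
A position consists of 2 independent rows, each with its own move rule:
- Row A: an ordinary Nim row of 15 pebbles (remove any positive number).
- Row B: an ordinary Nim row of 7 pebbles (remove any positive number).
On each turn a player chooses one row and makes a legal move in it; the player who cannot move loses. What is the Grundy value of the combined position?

8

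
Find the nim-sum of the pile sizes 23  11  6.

26

Compute the nim-sum pairwise:
23 XOR 11 = 28
28 XOR 6 = 26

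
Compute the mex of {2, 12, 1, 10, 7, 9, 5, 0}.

3

The values 0, 1, 2 are all present; 3 is the first non-negative integer missing from the set.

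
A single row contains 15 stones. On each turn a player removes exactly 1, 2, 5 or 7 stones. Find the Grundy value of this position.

Compute g(0), g(1), … for moves {1, 2, 5, 7}:
k:     0  1  2  3  4  5  6  7  8  9 10 11 12 13 14 15
g(k):  0  1  2  0  1  2  0  1  2  0  1  2  0  1  2  0
So g(15) = 0.

0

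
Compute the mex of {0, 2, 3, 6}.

0 is in the set but 1 is not, so the mex is 1.

1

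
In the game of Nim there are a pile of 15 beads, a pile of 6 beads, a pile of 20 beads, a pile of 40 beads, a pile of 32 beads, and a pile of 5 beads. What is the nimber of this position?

Nim-sum: 15 ⊕ 6 ⊕ 20 ⊕ 40 ⊕ 32 ⊕ 5 = 16.

16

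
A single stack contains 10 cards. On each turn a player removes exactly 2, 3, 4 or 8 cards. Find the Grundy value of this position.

2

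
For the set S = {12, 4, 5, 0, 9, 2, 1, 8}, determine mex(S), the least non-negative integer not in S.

The values 0, 1, 2 are all present; 3 is the first non-negative integer missing from the set.

3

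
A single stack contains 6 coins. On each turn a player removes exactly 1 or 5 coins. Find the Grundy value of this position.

0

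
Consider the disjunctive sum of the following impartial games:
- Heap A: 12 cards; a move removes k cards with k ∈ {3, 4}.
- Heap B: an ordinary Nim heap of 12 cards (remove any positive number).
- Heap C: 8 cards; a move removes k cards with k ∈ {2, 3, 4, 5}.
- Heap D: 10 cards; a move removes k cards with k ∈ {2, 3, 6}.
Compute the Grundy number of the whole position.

13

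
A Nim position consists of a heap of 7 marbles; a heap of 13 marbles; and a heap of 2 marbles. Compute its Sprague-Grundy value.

8

Nim-sum: 7 ⊕ 13 ⊕ 2 = 8.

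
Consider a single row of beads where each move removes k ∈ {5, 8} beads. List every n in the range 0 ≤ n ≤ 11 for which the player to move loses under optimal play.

Compute g(0), g(1), … for moves {5, 8}:
g(0) = mex{} = 0
g(1) = mex{} = 0
g(2) = mex{} = 0
g(3) = mex{} = 0
g(4) = mex{} = 0
g(5) = mex{0} = 1
g(6) = mex{0} = 1
g(7) = mex{0} = 1
g(8) = mex{0} = 1
g(9) = mex{0} = 1
g(10) = mex{0,1} = 2
g(11) = mex{0,1} = 2
The P-positions (g = 0) in 0..11 are 0, 1, 2, 3, 4.

0, 1, 2, 3, 4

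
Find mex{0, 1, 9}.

2

The values 0, 1 are all present; 2 is the first non-negative integer missing from the set.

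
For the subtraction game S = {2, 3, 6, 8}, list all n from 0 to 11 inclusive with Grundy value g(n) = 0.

Compute g(0), g(1), … for moves {2, 3, 6, 8}:
k:     0  1  2  3  4  5  6  7  8  9 10 11
g(k):  0  0  1  1  2  0  3  1  2  2  0  3
The P-positions (g = 0) in 0..11 are 0, 1, 5, 10.

0, 1, 5, 10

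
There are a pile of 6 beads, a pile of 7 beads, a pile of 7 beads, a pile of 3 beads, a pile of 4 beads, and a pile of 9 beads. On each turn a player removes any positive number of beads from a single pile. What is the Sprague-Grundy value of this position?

8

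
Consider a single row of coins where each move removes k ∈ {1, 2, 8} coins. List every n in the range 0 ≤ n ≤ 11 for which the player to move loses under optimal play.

0, 3, 6, 9

Compute g(0), g(1), … for moves {1, 2, 8}:
g(0) = mex{} = 0
g(1) = mex{0} = 1
g(2) = mex{0,1} = 2
g(3) = mex{1,2} = 0
g(4) = mex{0,2} = 1
g(5) = mex{0,1} = 2
g(6) = mex{1,2} = 0
g(7) = mex{0,2} = 1
g(8) = mex{0,1} = 2
g(9) = mex{1,2} = 0
g(10) = mex{0,2} = 1
g(11) = mex{0,1} = 2
The P-positions (g = 0) in 0..11 are 0, 3, 6, 9.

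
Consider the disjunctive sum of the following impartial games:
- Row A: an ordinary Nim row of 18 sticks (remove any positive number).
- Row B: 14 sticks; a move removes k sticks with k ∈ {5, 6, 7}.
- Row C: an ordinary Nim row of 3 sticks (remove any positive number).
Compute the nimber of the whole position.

17

Row A is a plain Nim row of size 18, so its Grundy value is 18.
Grundy values for row B (subtraction set {5, 6, 7}):
k:     0  1  2  3  4  5  6  7  8  9 10 11 12 13 14
g(k):  0  0  0  0  0  1  1  1  1  1  2  2  0  0  0
So g(14) = 0.
Row C is a plain Nim row of size 3, so its Grundy value is 3.
By the Sprague-Grundy theorem, the Grundy value of a sum of independent games is the XOR of the component values.
Combined value = 18 XOR 0 XOR 3 = 17.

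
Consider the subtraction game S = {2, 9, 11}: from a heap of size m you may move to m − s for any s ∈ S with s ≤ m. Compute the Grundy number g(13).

2

Build the Grundy sequence with g(k) = mex{g(k−s) : s ∈ {2, 9, 11}, s ≤ k}:
k:     0  1  2  3  4  5  6  7  8  9 10 11 12 13
g(k):  0  0  1  1  0  0  1  1  0  2  1  3  2  2
So g(13) = 2.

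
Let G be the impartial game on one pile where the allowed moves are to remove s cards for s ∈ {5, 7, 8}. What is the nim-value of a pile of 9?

Build the Grundy sequence with g(k) = mex{g(k−s) : s ∈ {5, 7, 8}, s ≤ k}:
g(0) = mex{} = 0
g(1) = mex{} = 0
g(2) = mex{} = 0
g(3) = mex{} = 0
g(4) = mex{} = 0
g(5) = mex{0} = 1
g(6) = mex{0} = 1
g(7) = mex{0} = 1
g(8) = mex{0} = 1
g(9) = mex{0} = 1
So g(9) = 1.

1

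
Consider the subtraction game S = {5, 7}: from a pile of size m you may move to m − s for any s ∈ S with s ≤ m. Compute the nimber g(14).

0

Grundy values for subtraction set {5, 7}:
k:     0  1  2  3  4  5  6  7  8  9 10 11 12 13 14
g(k):  0  0  0  0  0  1  1  1  1  1  2  2  0  0  0
So g(14) = 0.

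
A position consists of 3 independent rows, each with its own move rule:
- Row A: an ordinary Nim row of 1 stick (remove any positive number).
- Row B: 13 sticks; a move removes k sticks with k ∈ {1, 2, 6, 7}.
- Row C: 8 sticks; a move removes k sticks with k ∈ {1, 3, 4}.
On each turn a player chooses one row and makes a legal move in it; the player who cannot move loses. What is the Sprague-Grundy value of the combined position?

Row A is a plain Nim row of size 1, so its Grundy value is 1.
Grundy values for row B (subtraction set {1, 2, 6, 7}):
k:     0  1  2  3  4  5  6  7  8  9 10 11 12 13
g(k):  0  1  2  0  1  2  3  4  0  1  2  0  1  2
So g(13) = 2.
Grundy values for row C (subtraction set {1, 3, 4}):
g(0) = mex{} = 0
g(1) = mex{0} = 1
g(2) = mex{1} = 0
g(3) = mex{0} = 1
g(4) = mex{0,1} = 2
g(5) = mex{0,1,2} = 3
g(6) = mex{0,1,3} = 2
g(7) = mex{1,2} = 0
g(8) = mex{0,2,3} = 1
So g(8) = 1.
The value of a disjunctive sum is the nim-sum of the parts.
Combined value = 1 XOR 2 XOR 1 = 2.

2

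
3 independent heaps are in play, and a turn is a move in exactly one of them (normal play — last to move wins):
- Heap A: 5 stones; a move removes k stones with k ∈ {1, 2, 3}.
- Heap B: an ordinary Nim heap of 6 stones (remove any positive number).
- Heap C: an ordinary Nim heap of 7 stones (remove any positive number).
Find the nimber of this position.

0

Grundy values for heap A (subtraction set {1, 2, 3}):
k:     0  1  2  3  4  5
g(k):  0  1  2  3  0  1
So g(5) = 1.
Heap B is a plain Nim heap of size 6, so its Grundy value is 6.
Heap C is a plain Nim heap of size 7, so its Grundy value is 7.
By the Sprague-Grundy theorem, the Grundy value of a sum of independent games is the XOR of the component values.
Combined value = 1 XOR 6 XOR 7 = 0.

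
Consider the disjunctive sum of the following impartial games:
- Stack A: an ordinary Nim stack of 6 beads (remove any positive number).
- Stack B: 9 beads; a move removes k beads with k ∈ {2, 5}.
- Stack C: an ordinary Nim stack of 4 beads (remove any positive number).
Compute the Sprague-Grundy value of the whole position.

Stack A is a plain Nim stack of size 6, so its Grundy value is 6.
For stack B, compute g(0), g(1), … with moves {2, 5}:
k:     0  1  2  3  4  5  6  7  8  9
g(k):  0  0  1  1  0  2  1  0  0  1
So g(9) = 1.
Stack C is a plain Nim stack of size 4, so its Grundy value is 4.
The value of a disjunctive sum is the nim-sum of the parts.
Combined value = 6 XOR 1 XOR 4 = 3.

3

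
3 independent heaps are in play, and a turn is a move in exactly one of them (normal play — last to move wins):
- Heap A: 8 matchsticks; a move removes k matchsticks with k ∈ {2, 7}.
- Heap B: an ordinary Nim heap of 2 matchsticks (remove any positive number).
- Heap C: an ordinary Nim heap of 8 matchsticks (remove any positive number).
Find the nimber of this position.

Build the Grundy sequence for heap A with g(k) = mex{g(k−s) : s ∈ {2, 7}, s ≤ k}:
g(0) = mex{} = 0
g(1) = mex{} = 0
g(2) = mex{0} = 1
g(3) = mex{0} = 1
g(4) = mex{1} = 0
g(5) = mex{1} = 0
g(6) = mex{0} = 1
g(7) = mex{0} = 1
g(8) = mex{0,1} = 2
So g(8) = 2.
Heap B is a plain Nim heap of size 2, so its Grundy value is 2.
Heap C is a plain Nim heap of size 8, so its Grundy value is 8.
The value of a disjunctive sum is the nim-sum of the parts.
Combined value = 2 XOR 2 XOR 8 = 8.

8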